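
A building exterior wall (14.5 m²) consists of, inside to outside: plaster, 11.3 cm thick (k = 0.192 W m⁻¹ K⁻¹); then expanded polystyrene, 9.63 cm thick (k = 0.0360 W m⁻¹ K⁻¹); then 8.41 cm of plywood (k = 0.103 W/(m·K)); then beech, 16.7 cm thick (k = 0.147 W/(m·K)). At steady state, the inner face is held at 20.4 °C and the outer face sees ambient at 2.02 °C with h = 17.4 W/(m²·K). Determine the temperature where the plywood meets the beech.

Series thermal resistances, inner to outer:
  R_plaster = L/(kA) = 0.113/(0.192·14.5) = 0.04059 K/W
  R_expanded polystyrene = L/(kA) = 0.0963/(0.0360·14.5) = 0.1845 K/W
  R_plywood = L/(kA) = 0.0841/(0.103·14.5) = 0.05631 K/W
  R_beech = L/(kA) = 0.167/(0.147·14.5) = 0.07835 K/W
  R_conv,out = 1/(hA) = 1/(17.4·14.5) = 0.003964 K/W
ΣR = 0.04059 + 0.1845 + 0.05631 + 0.07835 + 0.003964 = 0.3637 K/W
Q = ΔT/ΣR = (20.4 °C − 2.02 °C)/0.3637 = 50.54 W
From the inner boundary to the plywood/beech interface, ΣR_partial = 0.2814 K/W.
T_interface = T_in − Q·ΣR_partial = 20.4 °C − (50.54)(0.2814) = 6.18 °C

T = 6.18 °C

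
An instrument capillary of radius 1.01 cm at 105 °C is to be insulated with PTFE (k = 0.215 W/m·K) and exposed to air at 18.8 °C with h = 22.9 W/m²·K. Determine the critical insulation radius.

For a cylinder, r_cr = k_ins/h = 0.215/22.9 = 0.00939 m = 0.939 cm

r_cr = 0.939 cm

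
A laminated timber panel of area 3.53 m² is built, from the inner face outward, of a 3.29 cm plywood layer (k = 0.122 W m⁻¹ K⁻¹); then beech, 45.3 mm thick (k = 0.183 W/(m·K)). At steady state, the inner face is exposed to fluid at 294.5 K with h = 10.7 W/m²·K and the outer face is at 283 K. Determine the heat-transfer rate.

Resistance network (inner→outer):
  R_conv,in = 1/(hA) = 1/(10.7·3.53) = 0.02648 K/W
  R_plywood = L/(kA) = 0.0329/(0.122·3.53) = 0.07639 K/W
  R_beech = L/(kA) = 0.0453/(0.183·3.53) = 0.07012 K/W
ΣR = 0.02648 + 0.07639 + 0.07012 = 0.1730 K/W
Q = ΔT/ΣR = (294.5 K − 283 K)/0.1730 = 66.5 W

Q = 66.5 W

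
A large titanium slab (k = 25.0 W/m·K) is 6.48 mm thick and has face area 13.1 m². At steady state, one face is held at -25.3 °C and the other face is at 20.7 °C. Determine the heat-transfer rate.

Q = kA·ΔT/L = 25.0 × 13.1 × |-25.3 °C − 20.7 °C| / 0.00648 = 2.32×10^6 W

Q = 2320 kW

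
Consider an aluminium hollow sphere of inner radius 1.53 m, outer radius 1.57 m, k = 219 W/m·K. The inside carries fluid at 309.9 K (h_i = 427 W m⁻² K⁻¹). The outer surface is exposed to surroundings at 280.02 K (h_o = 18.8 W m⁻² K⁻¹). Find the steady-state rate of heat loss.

Q = 16.6 kW

Treat each layer as a resistance in series:
  R_conv,in = 1/(4πr²h) = 1/(4π·1.53²·427) = 7.961×10^-5 K/W
  R_aluminium = (1/1.53 − 1/1.57)/(4πk) = 0.01665/(4π·219) = 6.051×10^-6 K/W
  R_conv,out = 1/(4πr²h) = 1/(4π·1.57²·18.8) = 0.001717 K/W
ΣR = 7.961×10^-5 + 6.051×10^-6 + 0.001717 = 0.001803 K/W
Q = ΔT/ΣR = (309.9 K − 280.02 K)/0.001803 = 16600 W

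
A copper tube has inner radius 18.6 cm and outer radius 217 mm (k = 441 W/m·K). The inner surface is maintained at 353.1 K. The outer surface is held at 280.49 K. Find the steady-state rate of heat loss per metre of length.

Q' = 1310 kW/m

Q' = 2πk·ΔT/ln(r₂/r₁) = 2π × 441 × 72.61 / ln(0.217/0.186) = 1.31×10^6 W/m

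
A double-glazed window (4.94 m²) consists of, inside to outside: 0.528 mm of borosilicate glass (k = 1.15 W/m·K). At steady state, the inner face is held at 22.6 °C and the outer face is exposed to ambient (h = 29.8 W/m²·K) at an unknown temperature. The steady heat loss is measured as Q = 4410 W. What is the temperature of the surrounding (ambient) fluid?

T_out = -7.77 °C

Series resistances:
  R_borosilicate glass = L/(kA) = 5.28×10^-4/(1.15·4.94) = 9.294×10^-5 K/W
  R_conv,out = 1/(hA) = 1/(29.8·4.94) = 0.006793 K/W
ΣR = 0.006886 K/W
ΔT = Q·ΣR = 4410 × 0.006886 = 30.37 K
Heat flows outward, so T_out = T_in − ΔT = 22.6 − 30.37 = -7.77 °C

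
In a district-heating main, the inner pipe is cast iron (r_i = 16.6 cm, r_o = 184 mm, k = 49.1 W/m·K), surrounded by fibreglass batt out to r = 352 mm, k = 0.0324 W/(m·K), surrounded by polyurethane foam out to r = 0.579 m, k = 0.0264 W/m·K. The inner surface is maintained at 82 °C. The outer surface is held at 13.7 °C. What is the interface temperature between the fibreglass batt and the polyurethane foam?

T = 46.8 °C

Resistance network (inner→outer):
  R'_cast iron = ln(0.184/0.166)/(2πk) = 0.1029/(2π·49.1) = 3.337×10^-4 m·K/W
  R'_fibreglass batt = ln(0.352/0.184)/(2πk) = 0.6487/(2π·0.0324) = 3.187 m·K/W
  R'_polyurethane foam = ln(0.579/0.352)/(2πk) = 0.4977/(2π·0.0264) = 3.000 m·K/W
ΣR = 3.337×10^-4 + 3.187 + 3.000 = 6.187 m·K/W
Q' = ΔT/ΣR = (82 °C − 13.7 °C)/6.187 = 11.04 W/m
From the inner boundary to the fibreglass batt/polyurethane foam interface, ΣR_partial = 3.187 m·K/W.
T_interface = T_in − Q'·ΣR_partial = 82 °C − (11.04)(3.187) = 46.8 °C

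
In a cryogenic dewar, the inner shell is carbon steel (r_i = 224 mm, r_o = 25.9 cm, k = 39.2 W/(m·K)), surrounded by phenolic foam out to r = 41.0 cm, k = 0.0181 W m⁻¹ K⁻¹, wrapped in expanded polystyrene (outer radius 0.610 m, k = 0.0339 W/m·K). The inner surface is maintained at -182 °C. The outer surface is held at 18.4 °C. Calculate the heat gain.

Q = 24.6 W

Treat each layer as a resistance in series:
  R_carbon steel = (1/0.224 − 1/0.259)/(4πk) = 0.6033/(4π·39.2) = 0.001225 K/W
  R_phenolic foam = (1/0.259 − 1/0.410)/(4πk) = 1.422/(4π·0.0181) = 6.252 K/W
  R_expanded polystyrene = (1/0.410 − 1/0.610)/(4πk) = 0.7997/(4π·0.0339) = 1.877 K/W
ΣR = 0.001225 + 6.252 + 1.877 = 8.130 K/W
Q = ΔT/ΣR = (-182 °C − 18.4 °C)/8.130 = -24.6 W
(Negative Q ⇒ heat flows inward; heat gain = 24.6 W.)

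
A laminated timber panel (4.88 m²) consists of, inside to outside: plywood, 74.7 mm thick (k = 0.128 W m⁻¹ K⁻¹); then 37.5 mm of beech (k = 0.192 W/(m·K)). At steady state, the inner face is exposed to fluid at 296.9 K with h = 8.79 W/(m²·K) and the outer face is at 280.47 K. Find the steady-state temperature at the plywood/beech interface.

Series thermal resistances, inner to outer:
  R_conv,in = 1/(hA) = 1/(8.79·4.88) = 0.02331 K/W
  R_plywood = L/(kA) = 0.0747/(0.128·4.88) = 0.1196 K/W
  R_beech = L/(kA) = 0.0375/(0.192·4.88) = 0.04002 K/W
ΣR = 0.02331 + 0.1196 + 0.04002 = 0.1829 K/W
Q = ΔT/ΣR = (296.9 K − 280.47 K)/0.1829 = 89.83 W
From the inner boundary to the plywood/beech interface, ΣR_partial = 0.1429 K/W.
T_interface = T_in − Q·ΣR_partial = 296.9 K − (89.83)(0.1429) = 284.1 K

T = 284.1 K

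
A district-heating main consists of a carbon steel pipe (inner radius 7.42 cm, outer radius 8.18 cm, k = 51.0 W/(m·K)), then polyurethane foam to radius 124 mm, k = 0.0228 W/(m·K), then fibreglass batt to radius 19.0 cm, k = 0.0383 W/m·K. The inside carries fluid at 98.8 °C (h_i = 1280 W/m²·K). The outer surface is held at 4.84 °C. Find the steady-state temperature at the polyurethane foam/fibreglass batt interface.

Resistance network (inner→outer):
  R'_conv,in = 1/(2πr h) = 1/(2π·0.0742·1280) = 0.001676 m·K/W
  R'_carbon steel = ln(0.0818/0.0742)/(2πk) = 0.09751/(2π·51.0) = 3.043×10^-4 m·K/W
  R'_polyurethane foam = ln(0.124/0.0818)/(2πk) = 0.4160/(2π·0.0228) = 2.904 m·K/W
  R'_fibreglass batt = ln(0.190/0.124)/(2πk) = 0.4267/(2π·0.0383) = 1.773 m·K/W
ΣR = 0.001676 + 3.043×10^-4 + 2.904 + 1.773 = 4.679 m·K/W
Q' = ΔT/ΣR = (98.8 °C − 4.84 °C)/4.679 = 20.08 W/m
From the inner boundary to the polyurethane foam/fibreglass batt interface, ΣR_partial = 2.906 m·K/W.
T_interface = T_in − Q'·ΣR_partial = 98.8 °C − (20.08)(2.906) = 40.4 °C

T = 40.4 °C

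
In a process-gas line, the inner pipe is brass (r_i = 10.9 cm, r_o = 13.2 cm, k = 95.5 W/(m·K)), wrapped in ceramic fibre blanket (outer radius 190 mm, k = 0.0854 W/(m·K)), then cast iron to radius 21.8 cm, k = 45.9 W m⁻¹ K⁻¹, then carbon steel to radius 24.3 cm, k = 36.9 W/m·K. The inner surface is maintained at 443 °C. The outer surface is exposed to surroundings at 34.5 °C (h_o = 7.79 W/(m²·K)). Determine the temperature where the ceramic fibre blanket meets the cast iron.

Resistance network (inner→outer):
  R'_brass = ln(0.132/0.109)/(2πk) = 0.1915/(2π·95.5) = 3.191×10^-4 m·K/W
  R'_ceramic fibre blanket = ln(0.190/0.132)/(2πk) = 0.3642/(2π·0.0854) = 0.6788 m·K/W
  R'_cast iron = ln(0.218/0.190)/(2πk) = 0.1375/(2π·45.9) = 4.767×10^-4 m·K/W
  R'_carbon steel = ln(0.243/0.218)/(2πk) = 0.1086/(2π·36.9) = 4.683×10^-4 m·K/W
  R'_conv,out = 1/(2πr h) = 1/(2π·0.243·7.79) = 0.08408 m·K/W
ΣR = 3.191×10^-4 + 0.6788 + 4.767×10^-4 + 4.683×10^-4 + 0.08408 = 0.7641 m·K/W
Q' = ΔT/ΣR = (443 °C − 34.5 °C)/0.7641 = 534.6 W/m
From the inner boundary to the ceramic fibre blanket/cast iron interface, ΣR_partial = 0.6791 m·K/W.
T_interface = T_in − Q'·ΣR_partial = 443 °C − (534.6)(0.6791) = 80.0 °C

T = 80.0 °C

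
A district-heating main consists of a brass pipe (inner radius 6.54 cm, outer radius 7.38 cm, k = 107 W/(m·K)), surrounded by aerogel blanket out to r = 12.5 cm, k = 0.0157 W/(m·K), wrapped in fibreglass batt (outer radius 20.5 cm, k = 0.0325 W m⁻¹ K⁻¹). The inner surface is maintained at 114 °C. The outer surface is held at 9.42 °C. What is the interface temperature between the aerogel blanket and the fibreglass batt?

T = 42.0 °C

Treat each layer as a resistance in series:
  R'_brass = ln(0.0738/0.0654)/(2πk) = 0.1208/(2π·107) = 1.797×10^-4 m·K/W
  R'_aerogel blanket = ln(0.125/0.0738)/(2πk) = 0.5270/(2π·0.0157) = 5.342 m·K/W
  R'_fibreglass batt = ln(0.205/0.125)/(2πk) = 0.4947/(2π·0.0325) = 2.423 m·K/W
ΣR = 1.797×10^-4 + 5.342 + 2.423 = 7.765 m·K/W
Q' = ΔT/ΣR = (114 °C − 9.42 °C)/7.765 = 13.47 W/m
From the inner boundary to the aerogel blanket/fibreglass batt interface, ΣR_partial = 5.342 m·K/W.
T_interface = T_in − Q'·ΣR_partial = 114 °C − (13.47)(5.342) = 42.0 °C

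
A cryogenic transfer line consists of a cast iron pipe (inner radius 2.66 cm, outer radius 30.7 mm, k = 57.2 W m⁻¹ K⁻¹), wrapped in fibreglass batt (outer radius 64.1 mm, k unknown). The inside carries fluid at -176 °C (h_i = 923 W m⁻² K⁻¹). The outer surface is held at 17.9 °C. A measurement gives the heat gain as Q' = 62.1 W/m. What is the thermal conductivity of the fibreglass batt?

k = 0.0376 W/m·K

ΣR = ΔT/Q' = |-176 − 17.9|/62.1 = 3.122 m·K/W
Known resistances:
  R'_conv,in = 1/(2πr h) = 1/(2π·0.0266·923) = 0.006482 m·K/W
  R'_cast iron = ln(0.0307/0.0266)/(2πk) = 0.1434/(2π·57.2) = 3.989×10^-4 m·K/W
R_fibreglass batt = ΣR − ΣR_known = 3.122 − 0.006881 = 3.115 m·K/W
ln(r₂/r₁)/(2πk) = 3.115 ⇒ k = 0.7362/(2π·3.115) = 0.0376 W/m·K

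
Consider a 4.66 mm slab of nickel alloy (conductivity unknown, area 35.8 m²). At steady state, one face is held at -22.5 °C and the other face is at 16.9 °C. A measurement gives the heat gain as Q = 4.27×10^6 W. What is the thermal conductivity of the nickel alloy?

k = 14.1 W/m·K

ΣR = ΔT/Q = |-22.5 − 16.9|/4.27×10^6 = 9.227×10^-6 K/W
L/(kA) = 9.227×10^-6 ⇒ k = 0.00466/(9.227×10^-6·35.8) = 14.1 W/m·K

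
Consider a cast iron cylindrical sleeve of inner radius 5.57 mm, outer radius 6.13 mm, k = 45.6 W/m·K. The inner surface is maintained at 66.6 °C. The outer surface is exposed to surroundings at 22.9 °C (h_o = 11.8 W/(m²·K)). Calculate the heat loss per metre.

Resistance network (inner→outer):
  R'_cast iron = ln(0.00613/0.00557)/(2πk) = 0.09580/(2π·45.6) = 3.344×10^-4 m·K/W
  R'_conv,out = 1/(2πr h) = 1/(2π·0.00613·11.8) = 2.200 m·K/W
ΣR = 3.344×10^-4 + 2.200 = 2.200 m·K/W
Q' = ΔT/ΣR = (66.6 °C − 22.9 °C)/2.200 = 19.9 W/m

Q' = 19.9 W/m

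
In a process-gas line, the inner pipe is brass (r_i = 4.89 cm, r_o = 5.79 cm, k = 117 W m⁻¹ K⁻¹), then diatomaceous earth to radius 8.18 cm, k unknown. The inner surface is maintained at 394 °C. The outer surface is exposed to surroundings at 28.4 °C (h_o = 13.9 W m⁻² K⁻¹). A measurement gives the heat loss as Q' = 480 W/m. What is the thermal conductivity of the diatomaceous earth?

k = 0.0885 W/m·K

ΣR = ΔT/Q' = |394 − 28.4|/480 = 0.7617 m·K/W
Known resistances:
  R'_brass = ln(0.0579/0.0489)/(2πk) = 0.1689/(2π·117) = 2.298×10^-4 m·K/W
  R'_conv,out = 1/(2πr h) = 1/(2π·0.0818·13.9) = 0.1400 m·K/W
R_diatomaceous earth = ΣR − ΣR_known = 0.7617 − 0.1402 = 0.6215 m·K/W
ln(r₂/r₁)/(2πk) = 0.6215 ⇒ k = 0.3456/(2π·0.6215) = 0.0885 W/m·K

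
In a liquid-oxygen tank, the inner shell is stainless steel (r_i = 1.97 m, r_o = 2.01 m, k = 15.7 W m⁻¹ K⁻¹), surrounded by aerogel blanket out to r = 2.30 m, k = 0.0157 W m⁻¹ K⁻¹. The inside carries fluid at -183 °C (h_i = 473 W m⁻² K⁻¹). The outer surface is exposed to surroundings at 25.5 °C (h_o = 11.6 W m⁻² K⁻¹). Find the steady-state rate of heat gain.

Q = 653 W

Resistance network (inner→outer):
  R_conv,in = 1/(4πr²h) = 1/(4π·1.97²·473) = 4.335×10^-5 K/W
  R_stainless steel = (1/1.97 − 1/2.01)/(4πk) = 0.01010/(4π·15.7) = 5.120×10^-5 K/W
  R_aerogel blanket = (1/2.01 − 1/2.30)/(4πk) = 0.06273/(4π·0.0157) = 0.3180 K/W
  R_conv,out = 1/(4πr²h) = 1/(4π·2.30²·11.6) = 0.001297 K/W
ΣR = 4.335×10^-5 + 5.120×10^-5 + 0.3180 + 0.001297 = 0.3194 K/W
Q = ΔT/ΣR = (-183 °C − 25.5 °C)/0.3194 = -653 W
(Negative Q ⇒ heat flows inward; heat gain = 653 W.)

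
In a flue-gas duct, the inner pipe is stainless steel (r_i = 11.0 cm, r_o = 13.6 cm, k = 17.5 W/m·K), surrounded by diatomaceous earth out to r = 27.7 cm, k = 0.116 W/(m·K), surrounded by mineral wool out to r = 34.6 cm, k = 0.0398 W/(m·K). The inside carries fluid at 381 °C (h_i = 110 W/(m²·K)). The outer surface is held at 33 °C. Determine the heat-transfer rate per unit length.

Treat each layer as a resistance in series:
  R'_conv,in = 1/(2πr h) = 1/(2π·0.110·110) = 0.01315 m·K/W
  R'_stainless steel = ln(0.136/0.110)/(2πk) = 0.2122/(2π·17.5) = 0.001930 m·K/W
  R'_diatomaceous earth = ln(0.277/0.136)/(2πk) = 0.7114/(2π·0.116) = 0.9760 m·K/W
  R'_mineral wool = ln(0.346/0.277)/(2πk) = 0.2224/(2π·0.0398) = 0.8894 m·K/W
ΣR = 0.01315 + 0.001930 + 0.9760 + 0.8894 = 1.880 m·K/W
Q' = ΔT/ΣR = (381 °C − 33 °C)/1.880 = 185 W/m

Q' = 185 W/m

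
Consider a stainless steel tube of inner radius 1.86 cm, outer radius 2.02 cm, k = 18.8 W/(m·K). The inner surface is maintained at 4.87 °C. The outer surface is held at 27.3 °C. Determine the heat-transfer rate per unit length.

Q' = 2πk·ΔT/ln(r₂/r₁) = 2π × 18.8 × 22.43 / ln(0.0202/0.0186) = 32100 W/m

Q' = 32100 W/m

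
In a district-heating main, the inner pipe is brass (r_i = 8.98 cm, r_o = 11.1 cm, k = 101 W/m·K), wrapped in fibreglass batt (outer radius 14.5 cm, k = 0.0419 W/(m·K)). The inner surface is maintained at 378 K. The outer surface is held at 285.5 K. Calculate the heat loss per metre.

Resistance network (inner→outer):
  R'_brass = ln(0.111/0.0898)/(2πk) = 0.2119/(2π·101) = 3.340×10^-4 m·K/W
  R'_fibreglass batt = ln(0.145/0.111)/(2πk) = 0.2672/(2π·0.0419) = 1.015 m·K/W
ΣR = 3.340×10^-4 + 1.015 = 1.015 m·K/W
Q' = ΔT/ΣR = (378 K − 285.5 K)/1.015 = 91.1 W/m

Q' = 91.1 W/m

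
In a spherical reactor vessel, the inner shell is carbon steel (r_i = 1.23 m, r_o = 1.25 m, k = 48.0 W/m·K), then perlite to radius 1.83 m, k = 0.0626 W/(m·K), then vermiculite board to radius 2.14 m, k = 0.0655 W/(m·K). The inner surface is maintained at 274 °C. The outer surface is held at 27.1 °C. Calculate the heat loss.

Resistance network (inner→outer):
  R_carbon steel = (1/1.23 − 1/1.25)/(4πk) = 0.01301/(4π·48.0) = 2.157×10^-5 K/W
  R_perlite = (1/1.25 − 1/1.83)/(4πk) = 0.2536/(4π·0.0626) = 0.3223 K/W
  R_vermiculite board = (1/1.83 − 1/2.14)/(4πk) = 0.07916/(4π·0.0655) = 0.09617 K/W
ΣR = 2.157×10^-5 + 0.3223 + 0.09617 = 0.4185 K/W
Q = ΔT/ΣR = (274 °C − 27.1 °C)/0.4185 = 590 W

Q = 590 W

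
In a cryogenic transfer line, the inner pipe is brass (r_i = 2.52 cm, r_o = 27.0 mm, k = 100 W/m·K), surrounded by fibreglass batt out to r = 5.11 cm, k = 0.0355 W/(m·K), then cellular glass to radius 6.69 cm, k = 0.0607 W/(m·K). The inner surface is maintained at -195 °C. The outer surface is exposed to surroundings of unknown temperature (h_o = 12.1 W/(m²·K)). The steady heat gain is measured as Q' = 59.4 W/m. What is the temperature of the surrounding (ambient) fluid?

Sum the resistances:
  R'_brass = ln(0.0270/0.0252)/(2πk) = 0.06899/(2π·100) = 1.098×10^-4 m·K/W
  R'_fibreglass batt = ln(0.0511/0.0270)/(2πk) = 0.6379/(2π·0.0355) = 2.860 m·K/W
  R'_cellular glass = ln(0.0669/0.0511)/(2πk) = 0.2694/(2π·0.0607) = 0.7064 m·K/W
  R'_conv,out = 1/(2πr h) = 1/(2π·0.0669·12.1) = 0.1966 m·K/W
ΣR = 3.763 m·K/W
ΔT = Q'·ΣR = 59.4 × 3.763 = 223.5 K
Heat flows inward, so T_out = T_in + ΔT = -195 + 223.5 = 28.5 °C

T_out = 28.5 °C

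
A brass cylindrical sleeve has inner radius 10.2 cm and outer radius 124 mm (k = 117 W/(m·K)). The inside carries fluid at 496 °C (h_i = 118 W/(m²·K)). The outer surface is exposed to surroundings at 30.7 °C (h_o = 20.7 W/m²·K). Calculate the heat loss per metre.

Resistance network (inner→outer):
  R'_conv,in = 1/(2πr h) = 1/(2π·0.102·118) = 0.01322 m·K/W
  R'_brass = ln(0.124/0.102)/(2πk) = 0.1953/(2π·117) = 2.657×10^-4 m·K/W
  R'_conv,out = 1/(2πr h) = 1/(2π·0.124·20.7) = 0.06201 m·K/W
ΣR = 0.01322 + 2.657×10^-4 + 0.06201 = 0.07550 m·K/W
Q' = ΔT/ΣR = (496 °C − 30.7 °C)/0.07550 = 6160 W/m

Q' = 6160 W/m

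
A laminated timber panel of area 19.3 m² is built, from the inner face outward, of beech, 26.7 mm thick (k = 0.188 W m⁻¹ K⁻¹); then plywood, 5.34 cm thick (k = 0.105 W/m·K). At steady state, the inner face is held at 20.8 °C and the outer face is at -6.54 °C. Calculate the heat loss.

Treat each layer as a resistance in series:
  R_beech = L/(kA) = 0.0267/(0.188·19.3) = 0.007359 K/W
  R_plywood = L/(kA) = 0.0534/(0.105·19.3) = 0.02635 K/W
ΣR = 0.007359 + 0.02635 = 0.03371 K/W
Q = ΔT/ΣR = (20.8 °C − -6.54 °C)/0.03371 = 811 W

Q = 811 W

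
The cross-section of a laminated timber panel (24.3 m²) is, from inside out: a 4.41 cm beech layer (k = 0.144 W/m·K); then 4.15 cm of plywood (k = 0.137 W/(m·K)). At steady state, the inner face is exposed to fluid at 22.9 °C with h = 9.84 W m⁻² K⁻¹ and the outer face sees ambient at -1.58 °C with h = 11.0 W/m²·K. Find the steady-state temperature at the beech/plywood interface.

T = 10.4 °C

Treat each layer as a resistance in series:
  R_conv,in = 1/(hA) = 1/(9.84·24.3) = 0.004182 K/W
  R_beech = L/(kA) = 0.0441/(0.144·24.3) = 0.01260 K/W
  R_plywood = L/(kA) = 0.0415/(0.137·24.3) = 0.01247 K/W
  R_conv,out = 1/(hA) = 1/(11.0·24.3) = 0.003741 K/W
ΣR = 0.004182 + 0.01260 + 0.01247 + 0.003741 = 0.03299 K/W
Q = ΔT/ΣR = (22.9 °C − -1.58 °C)/0.03299 = 742.0 W
From the inner boundary to the beech/plywood interface, ΣR_partial = 0.01678 K/W.
T_interface = T_in − Q·ΣR_partial = 22.9 °C − (742.0)(0.01678) = 10.4 °C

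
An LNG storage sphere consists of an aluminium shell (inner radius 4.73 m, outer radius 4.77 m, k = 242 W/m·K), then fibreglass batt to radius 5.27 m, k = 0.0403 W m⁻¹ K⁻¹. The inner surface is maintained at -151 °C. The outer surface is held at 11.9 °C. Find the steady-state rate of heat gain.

Q = 4.15 kW

Treat each layer as a resistance in series:
  R_aluminium = (1/4.73 − 1/4.77)/(4πk) = 0.001773/(4π·242) = 5.830×10^-7 K/W
  R_fibreglass batt = (1/4.77 − 1/5.27)/(4πk) = 0.01989/(4π·0.0403) = 0.03928 K/W
ΣR = 5.830×10^-7 + 0.03928 = 0.03928 K/W
Q = ΔT/ΣR = (-151 °C − 11.9 °C)/0.03928 = -4150 W
(Negative Q ⇒ heat flows inward; heat gain = 4150 W.)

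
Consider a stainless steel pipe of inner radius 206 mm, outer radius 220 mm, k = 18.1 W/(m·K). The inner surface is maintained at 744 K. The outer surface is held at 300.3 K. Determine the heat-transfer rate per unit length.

Q' = 2πk·ΔT/ln(r₂/r₁) = 2π × 18.1 × 443.7 / ln(0.220/0.206) = 7.67×10^5 W/m

Q' = 7.67×10^5 W/m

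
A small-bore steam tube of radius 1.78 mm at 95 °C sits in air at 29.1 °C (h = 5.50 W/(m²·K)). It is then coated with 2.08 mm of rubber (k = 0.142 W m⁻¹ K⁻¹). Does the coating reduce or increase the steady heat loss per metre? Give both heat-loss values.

increases: 4.05 → 7.88 W/m

Critical radius for a cylinder: r_cr = k/h = 0.0258 m = 2.58 cm.
Outer radius after coating: r₂ = 0.00178 + 0.00208 = 0.00386 m.
Since r₁ < r_cr and r₂ ≤ r_cr, the coating moves toward the maximum at r_cr — heat loss rises.
Bare: R = 1/(2πr₁h) = 16.26 m·K/W; Q = 65.9/16.26 = 4.05 W/m.
Coated: R = R_cond + R_conv = 8.364 m·K/W; Q = 65.9/8.364 = 7.88 W/m.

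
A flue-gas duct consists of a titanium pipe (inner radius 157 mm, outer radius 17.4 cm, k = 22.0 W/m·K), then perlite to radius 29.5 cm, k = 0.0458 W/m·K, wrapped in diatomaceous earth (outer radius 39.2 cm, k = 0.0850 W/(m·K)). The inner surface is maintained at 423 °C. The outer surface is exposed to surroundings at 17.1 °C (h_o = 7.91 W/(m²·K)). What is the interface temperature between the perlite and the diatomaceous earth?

Treat each layer as a resistance in series:
  R'_titanium = ln(0.174/0.157)/(2πk) = 0.1028/(2π·22.0) = 7.438×10^-4 m·K/W
  R'_perlite = ln(0.295/0.174)/(2πk) = 0.5279/(2π·0.0458) = 1.835 m·K/W
  R'_diatomaceous earth = ln(0.392/0.295)/(2πk) = 0.2843/(2π·0.0850) = 0.5323 m·K/W
  R'_conv,out = 1/(2πr h) = 1/(2π·0.392·7.91) = 0.05133 m·K/W
ΣR = 7.438×10^-4 + 1.835 + 0.5323 + 0.05133 = 2.419 m·K/W
Q' = ΔT/ΣR = (423 °C − 17.1 °C)/2.419 = 167.8 W/m
From the inner boundary to the perlite/diatomaceous earth interface, ΣR_partial = 1.836 m·K/W.
T_interface = T_in − Q'·ΣR_partial = 423 °C − (167.8)(1.836) = 115 °C

T = 115 °C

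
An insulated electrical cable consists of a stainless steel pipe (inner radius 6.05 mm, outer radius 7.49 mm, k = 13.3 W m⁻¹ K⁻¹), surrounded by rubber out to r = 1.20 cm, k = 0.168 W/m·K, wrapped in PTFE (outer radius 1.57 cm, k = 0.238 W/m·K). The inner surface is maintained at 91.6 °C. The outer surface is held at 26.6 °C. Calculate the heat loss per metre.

Q' = 103 W/m

Treat each layer as a resistance in series:
  R'_stainless steel = ln(0.00749/0.00605)/(2πk) = 0.2135/(2π·13.3) = 0.002555 m·K/W
  R'_rubber = ln(0.0120/0.00749)/(2πk) = 0.4713/(2π·0.168) = 0.4465 m·K/W
  R'_PTFE = ln(0.0157/0.0120)/(2πk) = 0.2688/(2π·0.238) = 0.1797 m·K/W
ΣR = 0.002555 + 0.4465 + 0.1797 = 0.6288 m·K/W
Q' = ΔT/ΣR = (91.6 °C − 26.6 °C)/0.6288 = 103 W/m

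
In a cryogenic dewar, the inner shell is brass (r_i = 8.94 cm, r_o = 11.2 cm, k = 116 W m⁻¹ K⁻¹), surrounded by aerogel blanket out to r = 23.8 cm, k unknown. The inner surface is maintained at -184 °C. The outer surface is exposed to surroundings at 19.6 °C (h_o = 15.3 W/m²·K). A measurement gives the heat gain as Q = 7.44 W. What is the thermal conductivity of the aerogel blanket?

ΣR = ΔT/Q = |-184 − 19.6|/7.44 = 27.37 K/W
Known resistances:
  R_brass = (1/0.0894 − 1/0.112)/(4πk) = 2.257/(4π·116) = 0.001548 K/W
  R_conv,out = 1/(4πr²h) = 1/(4π·0.238²·15.3) = 0.09182 K/W
R_aerogel blanket = ΣR − ΣR_known = 27.37 − 0.09337 = 27.28 K/W
(1/r₁−1/r₂)/(4πk) = 27.28 ⇒ k = 4.727/(4π·27.28) = 0.0138 W/m·K

k = 0.0138 W/m·K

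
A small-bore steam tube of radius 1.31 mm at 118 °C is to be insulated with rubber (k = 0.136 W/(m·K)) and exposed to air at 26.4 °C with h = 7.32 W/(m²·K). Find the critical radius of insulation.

r_cr = 1.86 cm

For a cylinder, r_cr = k_ins/h = 0.136/7.32 = 0.0186 m = 1.86 cm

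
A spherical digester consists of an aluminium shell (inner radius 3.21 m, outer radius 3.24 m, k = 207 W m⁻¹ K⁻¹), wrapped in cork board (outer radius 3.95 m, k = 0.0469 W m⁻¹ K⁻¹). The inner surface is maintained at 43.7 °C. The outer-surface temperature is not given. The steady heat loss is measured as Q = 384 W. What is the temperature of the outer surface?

Series resistances:
  R_aluminium = (1/3.21 − 1/3.24)/(4πk) = 0.002885/(4π·207) = 1.109×10^-6 K/W
  R_cork board = (1/3.24 − 1/3.95)/(4πk) = 0.05548/(4π·0.0469) = 0.09413 K/W
ΣR = 0.09413 K/W
ΔT = Q·ΣR = 384 × 0.09413 = 36.15 K
Heat flows outward, so T_out = T_in − ΔT = 43.7 − 36.15 = 7.55 °C

T_out = 7.55 °C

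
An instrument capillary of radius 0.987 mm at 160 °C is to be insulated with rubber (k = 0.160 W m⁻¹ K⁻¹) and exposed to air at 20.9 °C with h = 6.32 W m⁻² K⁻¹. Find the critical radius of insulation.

For a cylinder, r_cr = k_ins/h = 0.160/6.32 = 0.0253 m = 2.53 cm

r_cr = 2.53 cm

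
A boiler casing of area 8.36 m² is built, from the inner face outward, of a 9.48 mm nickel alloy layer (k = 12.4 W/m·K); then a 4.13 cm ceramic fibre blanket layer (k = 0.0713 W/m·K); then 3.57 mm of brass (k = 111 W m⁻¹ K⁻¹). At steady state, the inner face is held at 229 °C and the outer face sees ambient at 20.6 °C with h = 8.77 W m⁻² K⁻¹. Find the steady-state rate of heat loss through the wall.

Q = 2.51 kW

Resistance network (inner→outer):
  R_nickel alloy = L/(kA) = 0.00948/(12.4·8.36) = 9.145×10^-5 K/W
  R_ceramic fibre blanket = L/(kA) = 0.0413/(0.0713·8.36) = 0.06929 K/W
  R_brass = L/(kA) = 0.00357/(111·8.36) = 3.847×10^-6 K/W
  R_conv,out = 1/(hA) = 1/(8.77·8.36) = 0.01364 K/W
ΣR = 9.145×10^-5 + 0.06929 + 3.847×10^-6 + 0.01364 = 0.08303 K/W
Q = ΔT/ΣR = (229 °C − 20.6 °C)/0.08303 = 2510 W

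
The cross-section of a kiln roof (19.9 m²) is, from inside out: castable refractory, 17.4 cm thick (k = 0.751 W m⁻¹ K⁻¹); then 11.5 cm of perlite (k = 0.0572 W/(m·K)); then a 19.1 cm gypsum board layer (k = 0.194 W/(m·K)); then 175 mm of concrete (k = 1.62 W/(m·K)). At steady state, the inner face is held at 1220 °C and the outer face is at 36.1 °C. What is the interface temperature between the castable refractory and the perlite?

Treat each layer as a resistance in series:
  R_castable refractory = L/(kA) = 0.174/(0.751·19.9) = 0.01164 K/W
  R_perlite = L/(kA) = 0.115/(0.0572·19.9) = 0.1010 K/W
  R_gypsum board = L/(kA) = 0.191/(0.194·19.9) = 0.04947 K/W
  R_concrete = L/(kA) = 0.175/(1.62·19.9) = 0.005428 K/W
ΣR = 0.01164 + 0.1010 + 0.04947 + 0.005428 = 0.1675 K/W
Q = ΔT/ΣR = (1220 °C − 36.1 °C)/0.1675 = 7068 W
From the inner boundary to the castable refractory/perlite interface, ΣR_partial = 0.01164 K/W.
T_interface = T_in − Q·ΣR_partial = 1220 °C − (7068)(0.01164) = 1138 °C

T = 1138 °C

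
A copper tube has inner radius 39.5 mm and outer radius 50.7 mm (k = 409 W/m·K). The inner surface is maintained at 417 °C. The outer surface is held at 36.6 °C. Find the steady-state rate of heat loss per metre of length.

Q' = 2πk·ΔT/ln(r₂/r₁) = 2π × 409 × 380.4 / ln(0.0507/0.0395) = 3.92×10^6 W/m

Q' = 3920 kW/m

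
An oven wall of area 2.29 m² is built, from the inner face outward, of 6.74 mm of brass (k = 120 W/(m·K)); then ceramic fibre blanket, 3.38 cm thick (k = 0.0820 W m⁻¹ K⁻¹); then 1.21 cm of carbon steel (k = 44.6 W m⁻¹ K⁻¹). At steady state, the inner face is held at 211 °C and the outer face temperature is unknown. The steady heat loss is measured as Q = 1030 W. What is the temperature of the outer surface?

T_out = 25.5 °C

Sum the resistances:
  R_brass = L/(kA) = 0.00674/(120·2.29) = 2.453×10^-5 K/W
  R_ceramic fibre blanket = L/(kA) = 0.0338/(0.0820·2.29) = 0.1800 K/W
  R_carbon steel = L/(kA) = 0.0121/(44.6·2.29) = 1.185×10^-4 K/W
ΣR = 0.1801 K/W
ΔT = Q·ΣR = 1030 × 0.1801 = 185.5 K
Heat flows outward, so T_out = T_in − ΔT = 211 − 185.5 = 25.5 °C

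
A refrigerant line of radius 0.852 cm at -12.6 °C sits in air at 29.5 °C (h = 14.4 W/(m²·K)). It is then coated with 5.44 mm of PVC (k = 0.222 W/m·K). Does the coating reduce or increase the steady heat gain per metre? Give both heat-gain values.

increases: 32.5 → 36.7 W/m

Critical radius for a cylinder: r_cr = k/h = 0.0154 m = 1.54 cm.
Outer radius after coating: r₂ = 0.00852 + 0.00544 = 0.01396 m.
Since r₁ < r_cr and r₂ ≤ r_cr, the coating moves toward the maximum at r_cr — heat gain rises.
Bare: R = 1/(2πr₁h) = 1.297 m·K/W; Q = 42.1/1.297 = 32.5 W/m.
Coated: R = R_cond + R_conv = 1.146 m·K/W; Q = 42.1/1.146 = 36.7 W/m.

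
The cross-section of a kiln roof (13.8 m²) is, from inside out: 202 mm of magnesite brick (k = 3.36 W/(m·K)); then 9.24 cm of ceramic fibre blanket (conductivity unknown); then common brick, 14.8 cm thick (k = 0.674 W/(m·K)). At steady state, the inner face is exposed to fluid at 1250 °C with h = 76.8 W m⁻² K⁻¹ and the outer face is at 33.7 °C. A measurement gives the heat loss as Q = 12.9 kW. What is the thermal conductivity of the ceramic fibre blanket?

k = 0.0916 W/m·K

ΣR = ΔT/Q = |1250 − 33.7|/12900 = 0.09429 K/W
Known resistances:
  R_conv,in = 1/(hA) = 1/(76.8·13.8) = 9.435×10^-4 K/W
  R_magnesite brick = L/(kA) = 0.202/(3.36·13.8) = 0.004356 K/W
  R_common brick = L/(kA) = 0.148/(0.674·13.8) = 0.01591 K/W
R_ceramic fibre blanket = ΣR − ΣR_known = 0.09429 − 0.02121 = 0.07308 K/W
L/(kA) = 0.07308 ⇒ k = 0.0924/(0.07308·13.8) = 0.0916 W/m·K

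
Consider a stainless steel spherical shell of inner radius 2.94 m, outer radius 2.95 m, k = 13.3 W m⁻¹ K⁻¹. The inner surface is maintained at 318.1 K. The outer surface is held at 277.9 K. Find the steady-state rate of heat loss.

Q = 4πk·ΔT/(1/r₁ − 1/r₂) = 4π × 13.3 × 40.2 / (1/2.94 − 1/2.95) = 5.83×10^6 W

Q = 5830 kW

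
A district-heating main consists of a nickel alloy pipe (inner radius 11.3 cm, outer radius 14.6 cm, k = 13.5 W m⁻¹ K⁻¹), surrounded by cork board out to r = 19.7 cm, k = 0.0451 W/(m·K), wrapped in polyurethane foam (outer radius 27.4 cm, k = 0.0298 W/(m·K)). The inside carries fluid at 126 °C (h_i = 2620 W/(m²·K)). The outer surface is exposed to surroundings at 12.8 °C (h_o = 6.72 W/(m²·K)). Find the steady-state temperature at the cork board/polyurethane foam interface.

Resistance network (inner→outer):
  R'_conv,in = 1/(2πr h) = 1/(2π·0.113·2620) = 5.376×10^-4 m·K/W
  R'_nickel alloy = ln(0.146/0.113)/(2πk) = 0.2562/(2π·13.5) = 0.003021 m·K/W
  R'_cork board = ln(0.197/0.146)/(2πk) = 0.2996/(2π·0.0451) = 1.057 m·K/W
  R'_polyurethane foam = ln(0.274/0.197)/(2πk) = 0.3299/(2π·0.0298) = 1.762 m·K/W
  R'_conv,out = 1/(2πr h) = 1/(2π·0.274·6.72) = 0.08644 m·K/W
ΣR = 5.376×10^-4 + 0.003021 + 1.057 + 1.762 + 0.08644 = 2.909 m·K/W
Q' = ΔT/ΣR = (126 °C − 12.8 °C)/2.909 = 38.91 W/m
From the inner boundary to the cork board/polyurethane foam interface, ΣR_partial = 1.061 m·K/W.
T_interface = T_in − Q'·ΣR_partial = 126 °C − (38.91)(1.061) = 84.7 °C

T = 84.7 °C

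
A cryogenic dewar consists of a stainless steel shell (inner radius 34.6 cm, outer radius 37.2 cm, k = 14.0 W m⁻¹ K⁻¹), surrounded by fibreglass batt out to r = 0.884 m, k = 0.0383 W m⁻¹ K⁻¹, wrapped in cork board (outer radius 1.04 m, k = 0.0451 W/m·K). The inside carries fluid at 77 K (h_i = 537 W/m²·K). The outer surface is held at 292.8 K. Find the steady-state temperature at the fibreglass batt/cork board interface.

Series thermal resistances, inner to outer:
  R_conv,in = 1/(4πr²h) = 1/(4π·0.346²·537) = 0.001238 K/W
  R_stainless steel = (1/0.346 − 1/0.372)/(4πk) = 0.2020/(4π·14.0) = 0.001148 K/W
  R_fibreglass batt = (1/0.372 − 1/0.884)/(4πk) = 1.557/(4π·0.0383) = 3.235 K/W
  R_cork board = (1/0.884 − 1/1.04)/(4πk) = 0.1697/(4π·0.0451) = 0.2994 K/W
ΣR = 0.001238 + 0.001148 + 3.235 + 0.2994 = 3.537 K/W
Q = ΔT/ΣR = (77 K − 292.8 K)/3.537 = -61.01 W
From the inner boundary to the fibreglass batt/cork board interface, ΣR_partial = 3.237 K/W.
T_interface = T_in − Q·ΣR_partial = 77 K − (-61.01)(3.237) = 274.5 K

T = 274.5 K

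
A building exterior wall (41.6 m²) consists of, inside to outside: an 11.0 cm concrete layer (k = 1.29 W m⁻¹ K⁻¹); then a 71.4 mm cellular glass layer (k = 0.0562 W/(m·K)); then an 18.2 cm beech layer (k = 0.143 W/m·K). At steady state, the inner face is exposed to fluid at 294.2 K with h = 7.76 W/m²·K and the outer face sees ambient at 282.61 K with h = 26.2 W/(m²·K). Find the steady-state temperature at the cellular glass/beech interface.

T = 288.0 K

Resistance network (inner→outer):
  R_conv,in = 1/(hA) = 1/(7.76·41.6) = 0.003098 K/W
  R_concrete = L/(kA) = 0.110/(1.29·41.6) = 0.002050 K/W
  R_cellular glass = L/(kA) = 0.0714/(0.0562·41.6) = 0.03054 K/W
  R_beech = L/(kA) = 0.182/(0.143·41.6) = 0.03059 K/W
  R_conv,out = 1/(hA) = 1/(26.2·41.6) = 9.175×10^-4 K/W
ΣR = 0.003098 + 0.002050 + 0.03054 + 0.03059 + 9.175×10^-4 = 0.06720 K/W
Q = ΔT/ΣR = (294.2 K − 282.61 K)/0.06720 = 172.5 W
From the inner boundary to the cellular glass/beech interface, ΣR_partial = 0.03569 K/W.
T_interface = T_in − Q·ΣR_partial = 294.2 K − (172.5)(0.03569) = 288.0 K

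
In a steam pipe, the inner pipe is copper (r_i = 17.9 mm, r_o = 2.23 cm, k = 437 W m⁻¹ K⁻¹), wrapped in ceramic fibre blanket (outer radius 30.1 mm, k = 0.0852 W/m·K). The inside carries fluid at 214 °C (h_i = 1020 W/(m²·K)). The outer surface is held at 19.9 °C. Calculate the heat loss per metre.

Q' = 341 W/m

Series thermal resistances, inner to outer:
  R'_conv,in = 1/(2πr h) = 1/(2π·0.0179·1020) = 0.008717 m·K/W
  R'_copper = ln(0.0223/0.0179)/(2πk) = 0.2198/(2π·437) = 8.005×10^-5 m·K/W
  R'_ceramic fibre blanket = ln(0.0301/0.0223)/(2πk) = 0.2999/(2π·0.0852) = 0.5603 m·K/W
ΣR = 0.008717 + 8.005×10^-5 + 0.5603 = 0.5691 m·K/W
Q' = ΔT/ΣR = (214 °C − 19.9 °C)/0.5691 = 341 W/m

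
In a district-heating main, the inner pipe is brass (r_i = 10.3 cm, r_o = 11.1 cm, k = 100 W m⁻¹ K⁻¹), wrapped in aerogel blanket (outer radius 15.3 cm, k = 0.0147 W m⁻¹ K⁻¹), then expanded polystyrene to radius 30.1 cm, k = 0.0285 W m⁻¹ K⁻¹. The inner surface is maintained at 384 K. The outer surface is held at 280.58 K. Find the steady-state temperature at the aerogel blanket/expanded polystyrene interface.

Resistance network (inner→outer):
  R'_brass = ln(0.111/0.103)/(2πk) = 0.07480/(2π·100) = 1.190×10^-4 m·K/W
  R'_aerogel blanket = ln(0.153/0.111)/(2πk) = 0.3209/(2π·0.0147) = 3.474 m·K/W
  R'_expanded polystyrene = ln(0.301/0.153)/(2πk) = 0.6767/(2π·0.0285) = 3.779 m·K/W
ΣR = 1.190×10^-4 + 3.474 + 3.779 = 7.253 m·K/W
Q' = ΔT/ΣR = (384 K − 280.58 K)/7.253 = 14.26 W/m
From the inner boundary to the aerogel blanket/expanded polystyrene interface, ΣR_partial = 3.474 m·K/W.
T_interface = T_in − Q'·ΣR_partial = 384 K − (14.26)(3.474) = 334.5 K

T = 334.5 K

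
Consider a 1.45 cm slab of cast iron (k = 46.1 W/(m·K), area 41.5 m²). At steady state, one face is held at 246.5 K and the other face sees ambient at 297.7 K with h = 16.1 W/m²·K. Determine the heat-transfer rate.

Q = 34000 W

Series thermal resistances, inner to outer:
  R_cast iron = L/(kA) = 0.0145/(46.1·41.5) = 7.579×10^-6 K/W
  R_conv,out = 1/(hA) = 1/(16.1·41.5) = 0.001497 K/W
ΣR = 7.579×10^-6 + 0.001497 = 0.001505 K/W
Q = ΔT/ΣR = (246.5 K − 297.7 K)/0.001505 = -34000 W
(Negative Q ⇒ heat flows inward; heat gain = 34000 W.)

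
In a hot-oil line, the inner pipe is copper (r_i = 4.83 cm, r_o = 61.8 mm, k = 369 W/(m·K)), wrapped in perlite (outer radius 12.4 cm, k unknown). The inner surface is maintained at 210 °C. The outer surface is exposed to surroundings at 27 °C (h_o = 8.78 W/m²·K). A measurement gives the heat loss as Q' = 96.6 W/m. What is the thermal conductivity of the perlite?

ΣR = ΔT/Q' = |210 − 27|/96.6 = 1.894 m·K/W
Known resistances:
  R'_copper = ln(0.0618/0.0483)/(2πk) = 0.2465/(2π·369) = 1.063×10^-4 m·K/W
  R'_conv,out = 1/(2πr h) = 1/(2π·0.124·8.78) = 0.1462 m·K/W
R_perlite = ΣR − ΣR_known = 1.894 − 0.1463 = 1.748 m·K/W
ln(r₂/r₁)/(2πk) = 1.748 ⇒ k = 0.6964/(2π·1.748) = 0.0634 W/m·K

k = 0.0634 W/m·K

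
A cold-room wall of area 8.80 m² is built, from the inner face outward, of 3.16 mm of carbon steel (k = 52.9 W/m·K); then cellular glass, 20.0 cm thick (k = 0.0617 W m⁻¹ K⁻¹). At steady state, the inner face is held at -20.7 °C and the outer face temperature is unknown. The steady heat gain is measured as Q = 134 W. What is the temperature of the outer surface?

T_out = 28.7 °C

Series resistances:
  R_carbon steel = L/(kA) = 0.00316/(52.9·8.80) = 6.788×10^-6 K/W
  R_cellular glass = L/(kA) = 0.200/(0.0617·8.80) = 0.3684 K/W
ΣR = 0.3684 K/W
ΔT = Q·ΣR = 134 × 0.3684 = 49.37 K
Heat flows inward, so T_out = T_in + ΔT = -20.7 + 49.37 = 28.7 °C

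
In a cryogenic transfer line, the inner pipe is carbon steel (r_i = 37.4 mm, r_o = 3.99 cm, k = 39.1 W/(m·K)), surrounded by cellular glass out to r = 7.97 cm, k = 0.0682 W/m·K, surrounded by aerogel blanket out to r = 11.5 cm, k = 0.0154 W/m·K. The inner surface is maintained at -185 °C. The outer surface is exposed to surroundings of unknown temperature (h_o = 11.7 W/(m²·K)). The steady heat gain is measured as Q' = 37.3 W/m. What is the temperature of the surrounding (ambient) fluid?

T_out = 21.0 °C

Sum the resistances:
  R'_carbon steel = ln(0.0399/0.0374)/(2πk) = 0.06471/(2π·39.1) = 2.634×10^-4 m·K/W
  R'_cellular glass = ln(0.0797/0.0399)/(2πk) = 0.6919/(2π·0.0682) = 1.615 m·K/W
  R'_aerogel blanket = ln(0.115/0.0797)/(2πk) = 0.3667/(2π·0.0154) = 3.789 m·K/W
  R'_conv,out = 1/(2πr h) = 1/(2π·0.115·11.7) = 0.1183 m·K/W
ΣR = 5.523 m·K/W
ΔT = Q'·ΣR = 37.3 × 5.523 = 206.0 K
Heat flows inward, so T_out = T_in + ΔT = -185 + 206.0 = 21.0 °C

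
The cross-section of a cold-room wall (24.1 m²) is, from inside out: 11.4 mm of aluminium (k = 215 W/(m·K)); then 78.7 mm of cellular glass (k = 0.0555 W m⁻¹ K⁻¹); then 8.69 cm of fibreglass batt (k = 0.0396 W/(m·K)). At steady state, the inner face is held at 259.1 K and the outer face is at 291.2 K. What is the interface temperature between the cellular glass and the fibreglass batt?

T = 271.70 K

Series thermal resistances, inner to outer:
  R_aluminium = L/(kA) = 0.0114/(215·24.1) = 2.200×10^-6 K/W
  R_cellular glass = L/(kA) = 0.0787/(0.0555·24.1) = 0.05884 K/W
  R_fibreglass batt = L/(kA) = 0.0869/(0.0396·24.1) = 0.09106 K/W
ΣR = 2.200×10^-6 + 0.05884 + 0.09106 = 0.1499 K/W
Q = ΔT/ΣR = (259.1 K − 291.2 K)/0.1499 = -214.1 W
From the inner boundary to the cellular glass/fibreglass batt interface, ΣR_partial = 0.05884 K/W.
T_interface = T_in − Q·ΣR_partial = 259.1 K − (-214.1)(0.05884) = 271.70 K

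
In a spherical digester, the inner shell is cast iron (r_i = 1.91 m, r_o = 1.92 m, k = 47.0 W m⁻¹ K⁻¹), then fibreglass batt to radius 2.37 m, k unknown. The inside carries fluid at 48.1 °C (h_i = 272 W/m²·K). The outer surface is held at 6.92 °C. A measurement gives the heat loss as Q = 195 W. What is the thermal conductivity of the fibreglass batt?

ΣR = ΔT/Q = |48.1 − 6.92|/195 = 0.2112 K/W
Known resistances:
  R_conv,in = 1/(4πr²h) = 1/(4π·1.91²·272) = 8.020×10^-5 K/W
  R_cast iron = (1/1.91 − 1/1.92)/(4πk) = 0.002727/(4π·47.0) = 4.617×10^-6 K/W
R_fibreglass batt = ΣR − ΣR_known = 0.2112 − 8.482×10^-5 = 0.2111 K/W
(1/r₁−1/r₂)/(4πk) = 0.2111 ⇒ k = 0.09889/(4π·0.2111) = 0.0373 W/m·K

k = 0.0373 W/m·K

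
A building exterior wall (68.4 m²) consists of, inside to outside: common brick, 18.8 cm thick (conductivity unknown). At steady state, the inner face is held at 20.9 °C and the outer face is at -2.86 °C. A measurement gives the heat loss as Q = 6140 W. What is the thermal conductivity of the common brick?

k = 0.710 W/m·K

ΣR = ΔT/Q = |20.9 − -2.86|/6140 = 0.003870 K/W
L/(kA) = 0.003870 ⇒ k = 0.188/(0.003870·68.4) = 0.710 W/m·K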